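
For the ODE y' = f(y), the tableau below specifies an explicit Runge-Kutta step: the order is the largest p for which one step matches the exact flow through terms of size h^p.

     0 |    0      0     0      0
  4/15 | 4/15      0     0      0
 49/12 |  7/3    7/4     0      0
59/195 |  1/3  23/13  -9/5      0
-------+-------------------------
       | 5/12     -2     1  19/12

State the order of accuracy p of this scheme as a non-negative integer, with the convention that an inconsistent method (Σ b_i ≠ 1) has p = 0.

1

b = (5/12, -2, 1, 19/12)
c = (0, 4/15, 49/12, 59/195)
Ac = (0, 0, 7/15, -1073/156)
Σ b_i: 5/12·1 + (-2)·1 + 1·1 + 19/12·1 = 1 ✓
b·c: (-2)·4/15 + 1·49/12 + 19/12·59/195 = 2357/585 ≠ 1/2 ⇒ order 1.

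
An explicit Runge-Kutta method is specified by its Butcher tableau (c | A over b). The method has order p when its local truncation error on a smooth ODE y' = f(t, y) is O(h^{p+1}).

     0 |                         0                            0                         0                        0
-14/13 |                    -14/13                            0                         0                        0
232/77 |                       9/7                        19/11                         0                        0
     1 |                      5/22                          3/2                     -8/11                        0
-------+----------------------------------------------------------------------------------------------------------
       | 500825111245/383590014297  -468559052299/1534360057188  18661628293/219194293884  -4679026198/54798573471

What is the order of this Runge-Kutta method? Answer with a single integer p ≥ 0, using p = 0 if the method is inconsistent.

3

b = (500825111245/383590014297, -468559052299/1534360057188, 18661628293/219194293884, -4679026198/54798573471)
c = (0, -14/13, 232/77, 1)
Ac = (0, 0, -266/143, -41915/11011)
Σ b_i: 500825111245/383590014297·1 + (-468559052299/1534360057188)·1 + 18661628293/219194293884·1 + (-4679026198/54798573471)·1 = 1 ✓
b·c: (-468559052299/1534360057188)·(-14/13) + 18661628293/219194293884·232/77 + (-4679026198/54798573471)·1 = 1/2 ✓
b·c²: (-468559052299/1534360057188)·196/169 + 18661628293/219194293884·53824/5929 + (-4679026198/54798573471)·1 = 1/3 ✓
b·Ac: 18661628293/219194293884·(-266/143) + (-4679026198/54798573471)·(-41915/11011) = 1/6 ✓
b·c³: (-468559052299/1534360057188)·(-2744/2197) + 18661628293/219194293884·12487168/456533 + (-4679026198/54798573471)·1 = 47991495472600/18284457348157 ≠ 1/4 ⇒ order 3.
b·(c∘Ac): 18661628293/219194293884·(-8816/1573) + (-4679026198/54798573471)·(-41915/11011) = -36123659274/237460485041 ≠ 1/8
b·Ac²: 18661628293/219194293884·3724/1859 + (-4679026198/54798573471)·(-53595662/11022011) = 10710072047651/18284457348157 ≠ 1/12
b·A²c: (-4679026198/54798573471)·2128/1573 = -82288989664/712381455123 ≠ 1/24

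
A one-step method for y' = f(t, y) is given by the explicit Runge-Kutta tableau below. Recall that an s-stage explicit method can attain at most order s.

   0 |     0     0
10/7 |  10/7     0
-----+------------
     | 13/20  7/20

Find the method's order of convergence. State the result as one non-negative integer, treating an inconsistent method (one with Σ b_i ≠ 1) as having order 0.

2

b = (13/20, 7/20)
c = (0, 10/7)
Σ b_i: 13/20·1 + 7/20·1 = 1 ✓
b·c: 7/20·10/7 = 1/2 ✓; 2 stages ⇒ order 2.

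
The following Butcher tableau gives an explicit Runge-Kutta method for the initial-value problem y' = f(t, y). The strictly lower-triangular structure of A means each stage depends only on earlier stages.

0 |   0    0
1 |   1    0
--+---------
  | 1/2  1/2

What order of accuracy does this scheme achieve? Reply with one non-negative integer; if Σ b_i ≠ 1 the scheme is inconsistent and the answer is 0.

b = (1/2, 1/2)
c = (0, 1)
Σ b_i: 1/2·1 + 1/2·1 = 1 ✓
b·c: 1/2·1 = 1/2 ✓; 2 stages ⇒ order 2.

2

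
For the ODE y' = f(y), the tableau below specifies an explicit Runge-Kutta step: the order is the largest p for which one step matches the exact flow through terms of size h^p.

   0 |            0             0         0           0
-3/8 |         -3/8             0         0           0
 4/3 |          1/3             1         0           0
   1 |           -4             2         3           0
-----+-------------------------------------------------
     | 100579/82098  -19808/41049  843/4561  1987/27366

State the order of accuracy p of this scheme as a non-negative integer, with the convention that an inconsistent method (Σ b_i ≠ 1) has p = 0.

b = (100579/82098, -19808/41049, 843/4561, 1987/27366)
c = (0, -3/8, 4/3, 1)
Ac = (0, 0, -3/8, 13/4)
Σ b_i: 100579/82098·1 + (-19808/41049)·1 + 843/4561·1 + 1987/27366·1 = 1 ✓
b·c: (-19808/41049)·(-3/8) + 843/4561·4/3 + 1987/27366·1 = 1/2 ✓
b·c²: (-19808/41049)·9/64 + 843/4561·16/9 + 1987/27366·1 = 1/3 ✓
b·Ac: 843/4561·(-3/8) + 1987/27366·13/4 = 1/6 ✓
b·c³: (-19808/41049)·(-27/512) + 843/4561·64/27 + 1987/27366·1 = 352145/656784 ≠ 1/4 ⇒ order 3.
b·(c∘Ac): 843/4561·(-1/2) + 1987/27366·13/4 = 15715/109464 ≠ 1/8
b·Ac²: 843/4561·9/64 + 1987/27366·539/96 = 284819/656784 ≠ 1/12
b·A²c: 1987/27366·(-9/8) = -5961/72976 ≠ 1/24

3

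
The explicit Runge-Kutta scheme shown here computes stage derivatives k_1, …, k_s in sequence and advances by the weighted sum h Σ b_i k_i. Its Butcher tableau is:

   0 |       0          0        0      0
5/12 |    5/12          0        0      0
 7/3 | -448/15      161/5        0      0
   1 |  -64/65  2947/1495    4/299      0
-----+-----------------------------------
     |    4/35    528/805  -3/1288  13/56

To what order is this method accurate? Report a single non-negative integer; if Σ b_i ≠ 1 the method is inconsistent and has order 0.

4

b = (4/35, 528/805, -3/1288, 13/56)
c = (0, 5/12, 7/3, 1)
Ac = (0, 0, 161/12, 133/156)
Σ b_i: 4/35·1 + 528/805·1 + (-3/1288)·1 + 13/56·1 = 1 ✓
b·c: 528/805·5/12 + (-3/1288)·7/3 + 13/56·1 = 1/2 ✓
b·c²: 528/805·25/144 + (-3/1288)·49/9 + 13/56·1 = 1/3 ✓
b·Ac: (-3/1288)·161/12 + 13/56·133/156 = 1/6 ✓
b·c³: 528/805·125/1728 + (-3/1288)·343/27 + 13/56·1 = 1/4 ✓
b·(c∘Ac): (-3/1288)·1127/36 + 13/56·133/156 = 1/8 ✓
b·Ac²: (-3/1288)·805/144 + 13/56·259/624 = 1/12 ✓
b·A²c: 13/56·7/39 = 1/24 ✓; 4 stages ⇒ order 4.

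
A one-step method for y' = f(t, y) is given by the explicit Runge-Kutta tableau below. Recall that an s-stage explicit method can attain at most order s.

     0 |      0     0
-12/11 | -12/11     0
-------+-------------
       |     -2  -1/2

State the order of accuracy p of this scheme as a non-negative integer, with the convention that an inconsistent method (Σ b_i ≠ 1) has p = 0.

b = (-2, -1/2)
c = (0, -12/11)
Σ b_i: (-2)·1 + (-1/2)·1 = -5/2 ≠ 1 ⇒ order 0.

0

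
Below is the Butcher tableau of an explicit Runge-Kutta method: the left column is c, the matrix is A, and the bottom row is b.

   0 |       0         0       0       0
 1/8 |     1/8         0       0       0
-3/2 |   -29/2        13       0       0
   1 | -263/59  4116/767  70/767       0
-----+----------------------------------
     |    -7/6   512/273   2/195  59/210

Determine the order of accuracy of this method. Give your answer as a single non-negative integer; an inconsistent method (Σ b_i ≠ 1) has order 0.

b = (-7/6, 512/273, 2/195, 59/210)
c = (0, 1/8, -3/2, 1)
Ac = (0, 0, 13/8, 63/118)
Σ b_i: (-7/6)·1 + 512/273·1 + 2/195·1 + 59/210·1 = 1 ✓
b·c: 512/273·1/8 + 2/195·(-3/2) + 59/210·1 = 1/2 ✓
b·c²: 512/273·1/64 + 2/195·9/4 + 59/210·1 = 1/3 ✓
b·Ac: 2/195·13/8 + 59/210·63/118 = 1/6 ✓
b·c³: 512/273·1/512 + 2/195·(-27/8) + 59/210·1 = 1/4 ✓
b·(c∘Ac): 2/195·(-39/16) + 59/210·63/118 = 1/8 ✓
b·Ac²: 2/195·13/64 + 59/210·273/944 = 1/12 ✓
b·A²c: 59/210·35/236 = 1/24 ✓; 4 stages ⇒ order 4.

4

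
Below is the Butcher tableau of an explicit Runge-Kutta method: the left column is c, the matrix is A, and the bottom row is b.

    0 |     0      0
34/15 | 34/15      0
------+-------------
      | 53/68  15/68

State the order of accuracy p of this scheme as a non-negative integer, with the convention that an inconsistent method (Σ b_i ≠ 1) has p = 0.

2

b = (53/68, 15/68)
c = (0, 34/15)
Σ b_i: 53/68·1 + 15/68·1 = 1 ✓
b·c: 15/68·34/15 = 1/2 ✓; 2 stages ⇒ order 2.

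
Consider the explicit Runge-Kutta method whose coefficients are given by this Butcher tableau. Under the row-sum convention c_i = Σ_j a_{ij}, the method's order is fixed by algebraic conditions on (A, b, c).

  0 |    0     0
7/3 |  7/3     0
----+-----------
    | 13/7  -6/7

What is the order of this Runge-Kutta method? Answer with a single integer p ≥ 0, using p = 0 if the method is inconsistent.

1

b = (13/7, -6/7)
c = (0, 7/3)
Σ b_i: 13/7·1 + (-6/7)·1 = 1 ✓
b·c: (-6/7)·7/3 = -2 ≠ 1/2 ⇒ order 1.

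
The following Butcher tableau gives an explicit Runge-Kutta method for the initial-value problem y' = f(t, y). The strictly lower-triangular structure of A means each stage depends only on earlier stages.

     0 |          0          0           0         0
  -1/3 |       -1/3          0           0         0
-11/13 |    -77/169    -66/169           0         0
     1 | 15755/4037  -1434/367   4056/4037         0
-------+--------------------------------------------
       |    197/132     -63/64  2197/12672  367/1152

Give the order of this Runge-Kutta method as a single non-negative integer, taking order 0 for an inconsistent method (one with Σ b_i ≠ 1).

4

b = (197/132, -63/64, 2197/12672, 367/1152)
c = (0, -1/3, -11/13, 1)
Ac = (0, 0, 22/169, 166/367)
Σ b_i: 197/132·1 + (-63/64)·1 + 2197/12672·1 + 367/1152·1 = 1 ✓
b·c: (-63/64)·(-1/3) + 2197/12672·(-11/13) + 367/1152·1 = 1/2 ✓
b·c²: (-63/64)·1/9 + 2197/12672·121/169 + 367/1152·1 = 1/3 ✓
b·Ac: 2197/12672·22/169 + 367/1152·166/367 = 1/6 ✓
b·c³: (-63/64)·(-1/27) + 2197/12672·(-1331/2197) + 367/1152·1 = 1/4 ✓
b·(c∘Ac): 2197/12672·(-242/2197) + 367/1152·166/367 = 1/8 ✓
b·Ac²: 2197/12672·(-22/507) + 367/1152·314/1101 = 1/12 ✓
b·A²c: 367/1152·48/367 = 1/24 ✓; 4 stages ⇒ order 4.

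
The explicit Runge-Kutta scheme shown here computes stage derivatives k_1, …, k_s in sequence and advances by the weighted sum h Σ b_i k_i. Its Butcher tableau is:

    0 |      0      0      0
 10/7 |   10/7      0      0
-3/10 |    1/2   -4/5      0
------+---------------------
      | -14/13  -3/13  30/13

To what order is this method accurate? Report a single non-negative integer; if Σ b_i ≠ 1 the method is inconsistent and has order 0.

1

b = (-14/13, -3/13, 30/13)
c = (0, 10/7, -3/10)
Ac = (0, 0, -8/7)
Σ b_i: (-14/13)·1 + (-3/13)·1 + 30/13·1 = 1 ✓
b·c: (-3/13)·10/7 + 30/13·(-3/10) = -93/91 ≠ 1/2 ⇒ order 1.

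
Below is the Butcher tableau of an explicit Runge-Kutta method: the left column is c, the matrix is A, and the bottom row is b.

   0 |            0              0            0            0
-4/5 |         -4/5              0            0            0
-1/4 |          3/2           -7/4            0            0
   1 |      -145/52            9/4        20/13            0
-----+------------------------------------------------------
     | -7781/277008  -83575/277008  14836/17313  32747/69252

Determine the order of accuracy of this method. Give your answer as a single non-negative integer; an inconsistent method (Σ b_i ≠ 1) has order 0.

3

b = (-7781/277008, -83575/277008, 14836/17313, 32747/69252)
c = (0, -4/5, -1/4, 1)
Ac = (0, 0, 7/5, -142/65)
Σ b_i: (-7781/277008)·1 + (-83575/277008)·1 + 14836/17313·1 + 32747/69252·1 = 1 ✓
b·c: (-83575/277008)·(-4/5) + 14836/17313·(-1/4) + 32747/69252·1 = 1/2 ✓
b·c²: (-83575/277008)·16/25 + 14836/17313·1/16 + 32747/69252·1 = 1/3 ✓
b·Ac: 14836/17313·7/5 + 32747/69252·(-142/65) = 1/6 ✓
b·c³: (-83575/277008)·(-64/125) + 14836/17313·(-1/64) + 32747/69252·1 = 283449/461680 ≠ 1/4 ⇒ order 3.
b·(c∘Ac): 14836/17313·(-7/20) + 32747/69252·(-142/65) = -15385/11542 ≠ 1/8
b·Ac²: 14836/17313·(-28/25) + 32747/69252·1997/1300 = -107739/461680 ≠ 1/12
b·A²c: 32747/69252·28/13 = 17633/17313 ≠ 1/24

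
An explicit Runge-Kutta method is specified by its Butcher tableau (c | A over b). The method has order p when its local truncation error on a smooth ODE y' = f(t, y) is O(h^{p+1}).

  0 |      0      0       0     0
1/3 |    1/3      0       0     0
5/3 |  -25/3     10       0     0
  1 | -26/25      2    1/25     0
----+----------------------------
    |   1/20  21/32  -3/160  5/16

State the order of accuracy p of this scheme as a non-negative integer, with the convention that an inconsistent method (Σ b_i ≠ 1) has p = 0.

b = (1/20, 21/32, -3/160, 5/16)
c = (0, 1/3, 5/3, 1)
Ac = (0, 0, 10/3, 11/15)
Σ b_i: 1/20·1 + 21/32·1 + (-3/160)·1 + 5/16·1 = 1 ✓
b·c: 21/32·1/3 + (-3/160)·5/3 + 5/16·1 = 1/2 ✓
b·c²: 21/32·1/9 + (-3/160)·25/9 + 5/16·1 = 1/3 ✓
b·Ac: (-3/160)·10/3 + 5/16·11/15 = 1/6 ✓
b·c³: 21/32·1/27 + (-3/160)·125/27 + 5/16·1 = 1/4 ✓
b·(c∘Ac): (-3/160)·50/9 + 5/16·11/15 = 1/8 ✓
b·Ac²: (-3/160)·10/9 + 5/16·1/3 = 1/12 ✓
b·A²c: 5/16·2/15 = 1/24 ✓; 4 stages ⇒ order 4.

4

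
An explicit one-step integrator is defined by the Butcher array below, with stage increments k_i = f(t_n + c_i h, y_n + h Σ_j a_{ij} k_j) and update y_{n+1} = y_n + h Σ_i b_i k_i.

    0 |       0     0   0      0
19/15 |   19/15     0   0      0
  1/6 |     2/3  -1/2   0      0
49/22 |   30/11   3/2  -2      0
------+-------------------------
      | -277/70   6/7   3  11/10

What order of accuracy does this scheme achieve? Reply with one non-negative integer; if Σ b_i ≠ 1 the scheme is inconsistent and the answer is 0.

b = (-277/70, 6/7, 3, 11/10)
c = (0, 19/15, 1/6, 49/22)
Ac = (0, 0, -19/30, 47/30)
Σ b_i: (-277/70)·1 + 6/7·1 + 3·1 + 11/10·1 = 1 ✓
b·c: 6/7·19/15 + 3·1/6 + 11/10·49/22 = 113/28 ≠ 1/2 ⇒ order 1.

1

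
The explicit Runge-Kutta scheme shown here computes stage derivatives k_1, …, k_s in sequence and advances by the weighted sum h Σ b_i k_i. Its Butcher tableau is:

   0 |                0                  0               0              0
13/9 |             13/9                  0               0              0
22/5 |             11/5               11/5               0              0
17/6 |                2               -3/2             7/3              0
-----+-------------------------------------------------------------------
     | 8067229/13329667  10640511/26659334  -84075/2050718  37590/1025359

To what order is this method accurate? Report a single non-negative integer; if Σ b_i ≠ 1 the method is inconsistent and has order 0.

3

b = (8067229/13329667, 10640511/26659334, -84075/2050718, 37590/1025359)
c = (0, 13/9, 22/5, 17/6)
Ac = (0, 0, 143/45, 81/10)
Σ b_i: 8067229/13329667·1 + 10640511/26659334·1 + (-84075/2050718)·1 + 37590/1025359·1 = 1 ✓
b·c: 10640511/26659334·13/9 + (-84075/2050718)·22/5 + 37590/1025359·17/6 = 1/2 ✓
b·c²: 10640511/26659334·169/81 + (-84075/2050718)·484/25 + 37590/1025359·289/36 = 1/3 ✓
b·Ac: (-84075/2050718)·143/45 + 37590/1025359·81/10 = 1/6 ✓
b·c³: 10640511/26659334·2197/729 + (-84075/2050718)·10648/125 + 37590/1025359·4913/216 = -805981751/553693860 ≠ 1/4 ⇒ order 3.
b·(c∘Ac): (-84075/2050718)·3146/225 + 37590/1025359·459/20 = 1649477/6152154 ≠ 1/8
b·Ac²: (-84075/2050718)·1859/405 + 37590/1025359·56759/1350 = 374615687/276846930 ≠ 1/12
b·A²c: 37590/1025359·1001/135 = 2508506/9228231 ≠ 1/24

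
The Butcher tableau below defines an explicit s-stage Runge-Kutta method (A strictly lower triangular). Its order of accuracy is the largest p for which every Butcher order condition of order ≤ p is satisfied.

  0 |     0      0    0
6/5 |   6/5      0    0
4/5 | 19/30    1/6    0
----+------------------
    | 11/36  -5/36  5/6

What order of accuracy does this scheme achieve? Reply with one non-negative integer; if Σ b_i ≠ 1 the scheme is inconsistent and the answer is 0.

b = (11/36, -5/36, 5/6)
c = (0, 6/5, 4/5)
Ac = (0, 0, 1/5)
Σ b_i: 11/36·1 + (-5/36)·1 + 5/6·1 = 1 ✓
b·c: (-5/36)·6/5 + 5/6·4/5 = 1/2 ✓
b·c²: (-5/36)·36/25 + 5/6·16/25 = 1/3 ✓
b·Ac: 5/6·1/5 = 1/6 ✓; 3 stages ⇒ order 3.

3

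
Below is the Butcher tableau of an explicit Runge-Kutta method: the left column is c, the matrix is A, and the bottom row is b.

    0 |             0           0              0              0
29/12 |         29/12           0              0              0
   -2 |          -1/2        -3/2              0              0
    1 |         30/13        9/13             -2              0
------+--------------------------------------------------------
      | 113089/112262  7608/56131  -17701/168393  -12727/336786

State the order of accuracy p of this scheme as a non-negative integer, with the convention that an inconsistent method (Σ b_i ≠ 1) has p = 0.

b = (113089/112262, 7608/56131, -17701/168393, -12727/336786)
c = (0, 29/12, -2, 1)
Ac = (0, 0, -29/8, 295/52)
Σ b_i: 113089/112262·1 + 7608/56131·1 + (-17701/168393)·1 + (-12727/336786)·1 = 1 ✓
b·c: 7608/56131·29/12 + (-17701/168393)·(-2) + (-12727/336786)·1 = 1/2 ✓
b·c²: 7608/56131·841/144 + (-17701/168393)·4 + (-12727/336786)·1 = 1/3 ✓
b·Ac: (-17701/168393)·(-29/8) + (-12727/336786)·295/52 = 1/6 ✓
b·c³: 7608/56131·24389/1728 + (-17701/168393)·(-8) + (-12727/336786)·1 = 10977181/4041432 ≠ 1/4 ⇒ order 3.
b·(c∘Ac): (-17701/168393)·29/4 + (-12727/336786)·295/52 = -1315463/1347144 ≠ 1/8
b·Ac²: (-17701/168393)·(-841/96) + (-12727/336786)·(-823/208) = 4325923/4041432 ≠ 1/12
b·A²c: (-12727/336786)·29/4 = -369083/1347144 ≠ 1/24

3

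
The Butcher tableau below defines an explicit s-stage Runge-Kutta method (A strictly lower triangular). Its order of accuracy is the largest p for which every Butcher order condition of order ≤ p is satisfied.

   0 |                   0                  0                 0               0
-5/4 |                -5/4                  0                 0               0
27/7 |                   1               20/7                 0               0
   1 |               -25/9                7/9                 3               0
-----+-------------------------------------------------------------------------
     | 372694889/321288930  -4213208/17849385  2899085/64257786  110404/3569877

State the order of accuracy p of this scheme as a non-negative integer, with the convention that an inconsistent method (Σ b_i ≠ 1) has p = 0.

3

b = (372694889/321288930, -4213208/17849385, 2899085/64257786, 110404/3569877)
c = (0, -5/4, 27/7, 1)
Ac = (0, 0, -25/7, 2671/252)
Σ b_i: 372694889/321288930·1 + (-4213208/17849385)·1 + 2899085/64257786·1 + 110404/3569877·1 = 1 ✓
b·c: (-4213208/17849385)·(-5/4) + 2899085/64257786·27/7 + 110404/3569877·1 = 1/2 ✓
b·c²: (-4213208/17849385)·25/16 + 2899085/64257786·729/49 + 110404/3569877·1 = 1/3 ✓
b·Ac: 2899085/64257786·(-25/7) + 110404/3569877·2671/252 = 1/6 ✓
b·c³: (-4213208/17849385)·(-125/64) + 2899085/64257786·19683/343 + 110404/3569877·1 = 205307323/66637704 ≠ 1/4 ⇒ order 3.
b·(c∘Ac): 2899085/64257786·(-675/49) + 110404/3569877·2671/252 = -18872869/64257786 ≠ 1/8
b·Ac²: 2899085/64257786·125/28 + 110404/3569877·323503/7056 = 107908529/66637704 ≠ 1/12
b·A²c: 110404/3569877·(-75/7) = -394300/1189959 ≠ 1/24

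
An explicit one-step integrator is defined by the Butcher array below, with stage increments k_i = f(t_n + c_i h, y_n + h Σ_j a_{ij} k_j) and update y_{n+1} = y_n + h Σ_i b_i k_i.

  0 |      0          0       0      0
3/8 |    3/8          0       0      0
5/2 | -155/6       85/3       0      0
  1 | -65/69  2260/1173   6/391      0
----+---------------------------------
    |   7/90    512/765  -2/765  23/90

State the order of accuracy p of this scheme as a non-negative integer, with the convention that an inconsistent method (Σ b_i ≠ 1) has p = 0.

4

b = (7/90, 512/765, -2/765, 23/90)
c = (0, 3/8, 5/2, 1)
Ac = (0, 0, 85/8, 35/46)
Σ b_i: 7/90·1 + 512/765·1 + (-2/765)·1 + 23/90·1 = 1 ✓
b·c: 512/765·3/8 + (-2/765)·5/2 + 23/90·1 = 1/2 ✓
b·c²: 512/765·9/64 + (-2/765)·25/4 + 23/90·1 = 1/3 ✓
b·Ac: (-2/765)·85/8 + 23/90·35/46 = 1/6 ✓
b·c³: 512/765·27/512 + (-2/765)·125/8 + 23/90·1 = 1/4 ✓
b·(c∘Ac): (-2/765)·425/16 + 23/90·35/46 = 1/8 ✓
b·Ac²: (-2/765)·255/64 + 23/90·135/368 = 1/12 ✓
b·A²c: 23/90·15/92 = 1/24 ✓; 4 stages ⇒ order 4.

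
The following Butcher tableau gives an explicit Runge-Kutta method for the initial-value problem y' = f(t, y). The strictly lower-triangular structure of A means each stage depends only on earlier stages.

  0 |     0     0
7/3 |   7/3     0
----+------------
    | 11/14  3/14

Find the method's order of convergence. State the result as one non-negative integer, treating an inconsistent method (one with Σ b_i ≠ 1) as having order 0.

2

b = (11/14, 3/14)
c = (0, 7/3)
Σ b_i: 11/14·1 + 3/14·1 = 1 ✓
b·c: 3/14·7/3 = 1/2 ✓; 2 stages ⇒ order 2.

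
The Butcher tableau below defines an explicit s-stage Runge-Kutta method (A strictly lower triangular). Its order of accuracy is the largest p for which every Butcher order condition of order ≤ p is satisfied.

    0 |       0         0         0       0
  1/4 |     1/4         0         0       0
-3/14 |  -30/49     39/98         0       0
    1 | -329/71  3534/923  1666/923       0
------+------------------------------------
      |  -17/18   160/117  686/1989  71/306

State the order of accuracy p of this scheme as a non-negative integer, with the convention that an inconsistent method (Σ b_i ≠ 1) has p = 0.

b = (-17/18, 160/117, 686/1989, 71/306)
c = (0, 1/4, -3/14, 1)
Ac = (0, 0, 39/392, 81/142)
Σ b_i: (-17/18)·1 + 160/117·1 + 686/1989·1 + 71/306·1 = 1 ✓
b·c: 160/117·1/4 + 686/1989·(-3/14) + 71/306·1 = 1/2 ✓
b·c²: 160/117·1/16 + 686/1989·9/196 + 71/306·1 = 1/3 ✓
b·Ac: 686/1989·39/392 + 71/306·81/142 = 1/6 ✓
b·c³: 160/117·1/64 + 686/1989·(-27/2744) + 71/306·1 = 1/4 ✓
b·(c∘Ac): 686/1989·(-117/5488) + 71/306·81/142 = 1/8 ✓
b·Ac²: 686/1989·39/1568 + 71/306·183/568 = 1/12 ✓
b·A²c: 71/306·51/284 = 1/24 ✓; 4 stages ⇒ order 4.

4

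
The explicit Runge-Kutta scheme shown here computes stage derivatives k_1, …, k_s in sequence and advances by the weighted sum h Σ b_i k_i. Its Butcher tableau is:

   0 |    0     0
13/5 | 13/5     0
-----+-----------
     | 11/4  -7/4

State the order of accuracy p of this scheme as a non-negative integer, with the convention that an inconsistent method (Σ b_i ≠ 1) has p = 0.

b = (11/4, -7/4)
c = (0, 13/5)
Σ b_i: 11/4·1 + (-7/4)·1 = 1 ✓
b·c: (-7/4)·13/5 = -91/20 ≠ 1/2 ⇒ order 1.

1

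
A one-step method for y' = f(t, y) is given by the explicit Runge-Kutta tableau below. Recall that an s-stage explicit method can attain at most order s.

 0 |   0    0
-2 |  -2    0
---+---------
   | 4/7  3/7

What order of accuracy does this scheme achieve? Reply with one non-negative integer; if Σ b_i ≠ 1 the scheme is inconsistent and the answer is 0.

b = (4/7, 3/7)
c = (0, -2)
Σ b_i: 4/7·1 + 3/7·1 = 1 ✓
b·c: 3/7·(-2) = -6/7 ≠ 1/2 ⇒ order 1.

1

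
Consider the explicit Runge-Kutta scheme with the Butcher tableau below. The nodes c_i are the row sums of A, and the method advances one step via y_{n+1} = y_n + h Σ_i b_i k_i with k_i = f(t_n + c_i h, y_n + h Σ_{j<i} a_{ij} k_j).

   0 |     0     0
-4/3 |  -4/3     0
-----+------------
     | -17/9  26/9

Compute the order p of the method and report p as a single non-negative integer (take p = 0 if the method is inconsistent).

1

b = (-17/9, 26/9)
c = (0, -4/3)
Σ b_i: (-17/9)·1 + 26/9·1 = 1 ✓
b·c: 26/9·(-4/3) = -104/27 ≠ 1/2 ⇒ order 1.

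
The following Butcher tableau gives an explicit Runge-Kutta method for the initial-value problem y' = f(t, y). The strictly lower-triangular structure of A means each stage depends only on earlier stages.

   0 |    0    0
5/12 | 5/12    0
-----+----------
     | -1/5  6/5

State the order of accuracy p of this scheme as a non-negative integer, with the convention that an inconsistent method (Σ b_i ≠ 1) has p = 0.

2

b = (-1/5, 6/5)
c = (0, 5/12)
Σ b_i: (-1/5)·1 + 6/5·1 = 1 ✓
b·c: 6/5·5/12 = 1/2 ✓; 2 stages ⇒ order 2.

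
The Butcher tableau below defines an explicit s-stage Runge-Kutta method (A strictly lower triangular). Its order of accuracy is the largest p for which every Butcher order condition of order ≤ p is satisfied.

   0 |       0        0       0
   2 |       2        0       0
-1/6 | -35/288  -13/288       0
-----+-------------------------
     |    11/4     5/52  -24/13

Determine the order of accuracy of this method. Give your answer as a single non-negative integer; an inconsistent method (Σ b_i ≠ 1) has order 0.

b = (11/4, 5/52, -24/13)
c = (0, 2, -1/6)
Ac = (0, 0, -13/144)
Σ b_i: 11/4·1 + 5/52·1 + (-24/13)·1 = 1 ✓
b·c: 5/52·2 + (-24/13)·(-1/6) = 1/2 ✓
b·c²: 5/52·4 + (-24/13)·1/36 = 1/3 ✓
b·Ac: (-24/13)·(-13/144) = 1/6 ✓; 3 stages ⇒ order 3.

3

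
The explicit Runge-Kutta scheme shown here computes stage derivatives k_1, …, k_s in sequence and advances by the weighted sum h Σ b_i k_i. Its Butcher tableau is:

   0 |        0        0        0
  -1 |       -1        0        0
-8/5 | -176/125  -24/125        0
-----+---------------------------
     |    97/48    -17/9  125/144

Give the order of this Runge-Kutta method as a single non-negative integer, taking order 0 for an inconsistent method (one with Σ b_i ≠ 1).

3

b = (97/48, -17/9, 125/144)
c = (0, -1, -8/5)
Ac = (0, 0, 24/125)
Σ b_i: 97/48·1 + (-17/9)·1 + 125/144·1 = 1 ✓
b·c: (-17/9)·(-1) + 125/144·(-8/5) = 1/2 ✓
b·c²: (-17/9)·1 + 125/144·64/25 = 1/3 ✓
b·Ac: 125/144·24/125 = 1/6 ✓; 3 stages ⇒ order 3.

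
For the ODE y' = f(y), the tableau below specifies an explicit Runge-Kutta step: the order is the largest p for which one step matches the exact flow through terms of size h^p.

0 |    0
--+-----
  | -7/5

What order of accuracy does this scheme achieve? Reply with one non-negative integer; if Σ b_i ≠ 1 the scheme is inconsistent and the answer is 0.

b = (-7/5)
c = (0)
Σ b_i: (-7/5)·1 = -7/5 ≠ 1 ⇒ order 0.

0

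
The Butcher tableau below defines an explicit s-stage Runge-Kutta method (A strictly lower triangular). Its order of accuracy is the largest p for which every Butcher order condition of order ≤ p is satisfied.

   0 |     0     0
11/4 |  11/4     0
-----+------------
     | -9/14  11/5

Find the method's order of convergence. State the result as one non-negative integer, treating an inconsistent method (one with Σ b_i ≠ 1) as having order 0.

b = (-9/14, 11/5)
c = (0, 11/4)
Σ b_i: (-9/14)·1 + 11/5·1 = 109/70 ≠ 1 ⇒ order 0.

0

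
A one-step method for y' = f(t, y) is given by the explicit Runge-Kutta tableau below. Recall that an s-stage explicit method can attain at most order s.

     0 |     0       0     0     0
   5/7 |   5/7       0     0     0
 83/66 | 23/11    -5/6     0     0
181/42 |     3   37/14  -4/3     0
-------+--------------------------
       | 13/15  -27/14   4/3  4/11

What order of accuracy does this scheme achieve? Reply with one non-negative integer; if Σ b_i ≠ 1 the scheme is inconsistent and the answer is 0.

b = (13/15, -27/14, 4/3, 4/11)
c = (0, 5/7, 83/66, 181/42)
Ac = (0, 0, -25/42, 2047/9702)
Σ b_i: 13/15·1 + (-27/14)·1 + 4/3·1 + 4/11·1 = 489/770 ≠ 1 ⇒ order 0.

0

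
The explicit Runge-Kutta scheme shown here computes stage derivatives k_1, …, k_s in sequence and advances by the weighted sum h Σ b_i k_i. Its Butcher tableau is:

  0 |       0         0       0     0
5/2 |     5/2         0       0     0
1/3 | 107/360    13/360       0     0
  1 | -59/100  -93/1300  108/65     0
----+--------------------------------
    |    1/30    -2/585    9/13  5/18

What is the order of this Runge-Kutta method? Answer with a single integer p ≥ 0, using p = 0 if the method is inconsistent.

4

b = (1/30, -2/585, 9/13, 5/18)
c = (0, 5/2, 1/3, 1)
Ac = (0, 0, 13/144, 3/8)
Σ b_i: 1/30·1 + (-2/585)·1 + 9/13·1 + 5/18·1 = 1 ✓
b·c: (-2/585)·5/2 + 9/13·1/3 + 5/18·1 = 1/2 ✓
b·c²: (-2/585)·25/4 + 9/13·1/9 + 5/18·1 = 1/3 ✓
b·Ac: 9/13·13/144 + 5/18·3/8 = 1/6 ✓
b·c³: (-2/585)·125/8 + 9/13·1/27 + 5/18·1 = 1/4 ✓
b·(c∘Ac): 9/13·13/432 + 5/18·3/8 = 1/8 ✓
b·Ac²: 9/13·65/288 + 5/18·(-21/80) = 1/12 ✓
b·A²c: 5/18·3/20 = 1/24 ✓; 4 stages ⇒ order 4.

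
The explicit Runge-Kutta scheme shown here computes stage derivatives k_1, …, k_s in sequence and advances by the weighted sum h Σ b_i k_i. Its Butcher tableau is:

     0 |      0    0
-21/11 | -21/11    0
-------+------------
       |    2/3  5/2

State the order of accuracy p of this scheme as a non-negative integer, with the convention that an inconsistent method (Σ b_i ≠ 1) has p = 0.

0

b = (2/3, 5/2)
c = (0, -21/11)
Σ b_i: 2/3·1 + 5/2·1 = 19/6 ≠ 1 ⇒ order 0.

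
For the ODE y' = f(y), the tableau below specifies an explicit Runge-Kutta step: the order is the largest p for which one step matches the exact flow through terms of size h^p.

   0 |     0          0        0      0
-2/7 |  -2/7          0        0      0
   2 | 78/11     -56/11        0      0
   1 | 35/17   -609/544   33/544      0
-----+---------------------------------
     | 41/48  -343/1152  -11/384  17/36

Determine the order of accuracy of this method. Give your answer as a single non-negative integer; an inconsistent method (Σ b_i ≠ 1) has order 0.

4

b = (41/48, -343/1152, -11/384, 17/36)
c = (0, -2/7, 2, 1)
Ac = (0, 0, 16/11, 15/34)
Σ b_i: 41/48·1 + (-343/1152)·1 + (-11/384)·1 + 17/36·1 = 1 ✓
b·c: (-343/1152)·(-2/7) + (-11/384)·2 + 17/36·1 = 1/2 ✓
b·c²: (-343/1152)·4/49 + (-11/384)·4 + 17/36·1 = 1/3 ✓
b·Ac: (-11/384)·16/11 + 17/36·15/34 = 1/6 ✓
b·c³: (-343/1152)·(-8/343) + (-11/384)·8 + 17/36·1 = 1/4 ✓
b·(c∘Ac): (-11/384)·32/11 + 17/36·15/34 = 1/8 ✓
b·Ac²: (-11/384)·(-32/77) + 17/36·18/119 = 1/12 ✓
b·A²c: 17/36·3/34 = 1/24 ✓; 4 stages ⇒ order 4.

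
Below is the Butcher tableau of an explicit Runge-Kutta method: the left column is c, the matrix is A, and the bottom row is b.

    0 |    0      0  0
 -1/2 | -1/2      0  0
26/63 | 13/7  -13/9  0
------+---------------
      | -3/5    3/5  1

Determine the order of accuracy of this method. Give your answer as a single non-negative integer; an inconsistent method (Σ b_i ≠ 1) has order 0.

b = (-3/5, 3/5, 1)
c = (0, -1/2, 26/63)
Ac = (0, 0, 13/18)
Σ b_i: (-3/5)·1 + 3/5·1 + 1·1 = 1 ✓
b·c: 3/5·(-1/2) + 1·26/63 = 71/630 ≠ 1/2 ⇒ order 1.

1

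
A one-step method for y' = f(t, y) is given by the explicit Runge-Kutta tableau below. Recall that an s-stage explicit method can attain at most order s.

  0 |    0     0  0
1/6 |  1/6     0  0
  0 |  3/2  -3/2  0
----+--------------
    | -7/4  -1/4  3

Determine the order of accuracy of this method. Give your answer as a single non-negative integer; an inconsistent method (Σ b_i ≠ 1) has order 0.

1

b = (-7/4, -1/4, 3)
c = (0, 1/6, 0)
Ac = (0, 0, -1/4)
Σ b_i: (-7/4)·1 + (-1/4)·1 + 3·1 = 1 ✓
b·c: (-1/4)·1/6 = -1/24 ≠ 1/2 ⇒ order 1.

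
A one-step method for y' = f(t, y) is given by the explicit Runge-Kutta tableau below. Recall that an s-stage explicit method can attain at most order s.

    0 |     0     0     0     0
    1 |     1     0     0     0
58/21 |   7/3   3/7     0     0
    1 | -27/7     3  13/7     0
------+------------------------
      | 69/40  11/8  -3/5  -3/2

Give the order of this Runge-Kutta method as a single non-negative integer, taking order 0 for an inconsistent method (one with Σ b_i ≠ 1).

1

b = (69/40, 11/8, -3/5, -3/2)
c = (0, 1, 58/21, 1)
Ac = (0, 0, 3/7, 1195/147)
Σ b_i: 69/40·1 + 11/8·1 + (-3/5)·1 + (-3/2)·1 = 1 ✓
b·c: 11/8·1 + (-3/5)·58/21 + (-3/2)·1 = -499/280 ≠ 1/2 ⇒ order 1.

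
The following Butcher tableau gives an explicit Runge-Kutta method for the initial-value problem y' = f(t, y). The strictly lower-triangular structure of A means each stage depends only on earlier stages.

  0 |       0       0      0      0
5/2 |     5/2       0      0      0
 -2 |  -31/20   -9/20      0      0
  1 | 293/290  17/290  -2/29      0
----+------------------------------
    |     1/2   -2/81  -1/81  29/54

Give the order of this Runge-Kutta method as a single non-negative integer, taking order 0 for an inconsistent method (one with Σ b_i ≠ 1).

b = (1/2, -2/81, -1/81, 29/54)
c = (0, 5/2, -2, 1)
Ac = (0, 0, -9/8, 33/116)
Σ b_i: 1/2·1 + (-2/81)·1 + (-1/81)·1 + 29/54·1 = 1 ✓
b·c: (-2/81)·5/2 + (-1/81)·(-2) + 29/54·1 = 1/2 ✓
b·c²: (-2/81)·25/4 + (-1/81)·4 + 29/54·1 = 1/3 ✓
b·Ac: (-1/81)·(-9/8) + 29/54·33/116 = 1/6 ✓
b·c³: (-2/81)·125/8 + (-1/81)·(-8) + 29/54·1 = 1/4 ✓
b·(c∘Ac): (-1/81)·9/4 + 29/54·33/116 = 1/8 ✓
b·Ac²: (-1/81)·(-45/16) + 29/54·21/232 = 1/12 ✓
b·A²c: 29/54·9/116 = 1/24 ✓; 4 stages ⇒ order 4.

4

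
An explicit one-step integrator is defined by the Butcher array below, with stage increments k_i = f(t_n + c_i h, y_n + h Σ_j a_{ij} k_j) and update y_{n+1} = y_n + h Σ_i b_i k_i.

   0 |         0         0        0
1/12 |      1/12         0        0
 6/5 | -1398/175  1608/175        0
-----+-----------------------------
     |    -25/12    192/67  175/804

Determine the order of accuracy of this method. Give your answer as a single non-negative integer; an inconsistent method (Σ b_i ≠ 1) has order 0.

3

b = (-25/12, 192/67, 175/804)
c = (0, 1/12, 6/5)
Ac = (0, 0, 134/175)
Σ b_i: (-25/12)·1 + 192/67·1 + 175/804·1 = 1 ✓
b·c: 192/67·1/12 + 175/804·6/5 = 1/2 ✓
b·c²: 192/67·1/144 + 175/804·36/25 = 1/3 ✓
b·Ac: 175/804·134/175 = 1/6 ✓; 3 stages ⇒ order 3.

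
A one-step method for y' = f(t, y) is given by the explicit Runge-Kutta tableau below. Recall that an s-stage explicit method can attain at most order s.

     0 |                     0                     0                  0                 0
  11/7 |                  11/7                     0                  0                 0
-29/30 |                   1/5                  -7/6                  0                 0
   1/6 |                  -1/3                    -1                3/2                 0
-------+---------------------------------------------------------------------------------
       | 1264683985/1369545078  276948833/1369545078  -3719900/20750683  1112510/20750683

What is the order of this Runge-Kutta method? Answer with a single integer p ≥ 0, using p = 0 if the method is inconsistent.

b = (1264683985/1369545078, 276948833/1369545078, -3719900/20750683, 1112510/20750683)
c = (0, 11/7, -29/30, 1/6)
Ac = (0, 0, -11/6, -423/140)
Σ b_i: 1264683985/1369545078·1 + 276948833/1369545078·1 + (-3719900/20750683)·1 + 1112510/20750683·1 = 1 ✓
b·c: 276948833/1369545078·11/7 + (-3719900/20750683)·(-29/30) + 1112510/20750683·1/6 = 1/2 ✓
b·c²: 276948833/1369545078·121/49 + (-3719900/20750683)·841/900 + 1112510/20750683·1/36 = 1/3 ✓
b·Ac: (-3719900/20750683)·(-11/6) + 1112510/20750683·(-423/140) = 1/6 ✓
b·c³: 276948833/1369545078·1331/343 + (-3719900/20750683)·(-24389/27000) + 1112510/20750683·1/216 = 10610197687/11205368820 ≠ 1/4 ⇒ order 3.
b·(c∘Ac): (-3719900/20750683)·319/180 + 1112510/20750683·(-141/280) = -257497837/747024588 ≠ 1/8
b·Ac²: (-3719900/20750683)·(-121/42) + 1112510/20750683·(-31391/29400) = 4002181837/8715286860 ≠ 1/12
b·A²c: 1112510/20750683·(-11/4) = -6118805/41501366 ≠ 1/24

3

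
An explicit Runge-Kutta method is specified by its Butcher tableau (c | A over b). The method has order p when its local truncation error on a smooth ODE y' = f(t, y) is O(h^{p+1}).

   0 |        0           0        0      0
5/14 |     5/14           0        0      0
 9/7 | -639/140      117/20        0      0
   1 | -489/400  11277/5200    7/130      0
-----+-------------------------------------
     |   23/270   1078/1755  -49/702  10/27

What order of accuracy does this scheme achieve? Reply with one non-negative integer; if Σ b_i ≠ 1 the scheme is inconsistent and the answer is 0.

4

b = (23/270, 1078/1755, -49/702, 10/27)
c = (0, 5/14, 9/7, 1)
Ac = (0, 0, 117/56, 27/32)
Σ b_i: 23/270·1 + 1078/1755·1 + (-49/702)·1 + 10/27·1 = 1 ✓
b·c: 1078/1755·5/14 + (-49/702)·9/7 + 10/27·1 = 1/2 ✓
b·c²: 1078/1755·25/196 + (-49/702)·81/49 + 10/27·1 = 1/3 ✓
b·Ac: (-49/702)·117/56 + 10/27·27/32 = 1/6 ✓
b·c³: 1078/1755·125/2744 + (-49/702)·729/343 + 10/27·1 = 1/4 ✓
b·(c∘Ac): (-49/702)·1053/392 + 10/27·27/32 = 1/8 ✓
b·Ac²: (-49/702)·585/784 + 10/27·117/320 = 1/12 ✓
b·A²c: 10/27·9/80 = 1/24 ✓; 4 stages ⇒ order 4.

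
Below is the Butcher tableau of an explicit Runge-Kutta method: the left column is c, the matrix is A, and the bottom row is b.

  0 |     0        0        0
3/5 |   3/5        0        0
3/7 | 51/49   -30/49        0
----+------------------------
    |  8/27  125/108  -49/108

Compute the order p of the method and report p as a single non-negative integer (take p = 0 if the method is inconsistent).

3

b = (8/27, 125/108, -49/108)
c = (0, 3/5, 3/7)
Ac = (0, 0, -18/49)
Σ b_i: 8/27·1 + 125/108·1 + (-49/108)·1 = 1 ✓
b·c: 125/108·3/5 + (-49/108)·3/7 = 1/2 ✓
b·c²: 125/108·9/25 + (-49/108)·9/49 = 1/3 ✓
b·Ac: (-49/108)·(-18/49) = 1/6 ✓; 3 stages ⇒ order 3.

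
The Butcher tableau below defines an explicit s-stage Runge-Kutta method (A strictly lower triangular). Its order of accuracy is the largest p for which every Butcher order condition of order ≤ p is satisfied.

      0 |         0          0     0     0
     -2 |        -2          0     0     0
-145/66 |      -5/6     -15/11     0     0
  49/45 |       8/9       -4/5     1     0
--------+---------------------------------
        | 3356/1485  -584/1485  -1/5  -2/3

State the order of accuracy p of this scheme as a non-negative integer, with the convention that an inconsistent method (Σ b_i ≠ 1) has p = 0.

2

b = (3356/1485, -584/1485, -1/5, -2/3)
c = (0, -2, -145/66, 49/45)
Ac = (0, 0, 30/11, -197/330)
Σ b_i: 3356/1485·1 + (-584/1485)·1 + (-1/5)·1 + (-2/3)·1 = 1 ✓
b·c: (-584/1485)·(-2) + (-1/5)·(-145/66) + (-2/3)·49/45 = 1/2 ✓
b·c²: (-584/1485)·4 + (-1/5)·21025/4356 + (-2/3)·2401/2025 = -9787823/2940300 ≠ 1/3 ⇒ order 2.
b·Ac: (-1/5)·30/11 + (-2/3)·(-197/330) = -73/495 ≠ 1/6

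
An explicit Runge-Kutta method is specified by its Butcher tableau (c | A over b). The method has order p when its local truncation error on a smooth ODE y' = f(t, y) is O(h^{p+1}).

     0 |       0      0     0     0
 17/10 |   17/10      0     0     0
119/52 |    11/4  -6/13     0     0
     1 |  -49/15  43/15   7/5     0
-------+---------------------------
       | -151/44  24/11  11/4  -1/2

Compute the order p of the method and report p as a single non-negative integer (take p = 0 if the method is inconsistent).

1

b = (-151/44, 24/11, 11/4, -1/2)
c = (0, 17/10, 119/52, 1)
Ac = (0, 0, -51/65, 31501/3900)
Σ b_i: (-151/44)·1 + 24/11·1 + 11/4·1 + (-1/2)·1 = 1 ✓
b·c: 24/11·17/10 + 11/4·119/52 + (-1/2)·1 = 108707/11440 ≠ 1/2 ⇒ order 1.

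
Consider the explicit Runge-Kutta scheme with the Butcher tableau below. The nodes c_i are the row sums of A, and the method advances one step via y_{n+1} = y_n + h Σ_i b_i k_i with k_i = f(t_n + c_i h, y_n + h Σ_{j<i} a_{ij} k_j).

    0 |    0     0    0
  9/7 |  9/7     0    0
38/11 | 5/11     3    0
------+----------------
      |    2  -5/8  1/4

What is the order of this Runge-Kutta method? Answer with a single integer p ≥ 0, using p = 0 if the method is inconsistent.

0

b = (2, -5/8, 1/4)
c = (0, 9/7, 38/11)
Ac = (0, 0, 27/7)
Σ b_i: 2·1 + (-5/8)·1 + 1/4·1 = 13/8 ≠ 1 ⇒ order 0.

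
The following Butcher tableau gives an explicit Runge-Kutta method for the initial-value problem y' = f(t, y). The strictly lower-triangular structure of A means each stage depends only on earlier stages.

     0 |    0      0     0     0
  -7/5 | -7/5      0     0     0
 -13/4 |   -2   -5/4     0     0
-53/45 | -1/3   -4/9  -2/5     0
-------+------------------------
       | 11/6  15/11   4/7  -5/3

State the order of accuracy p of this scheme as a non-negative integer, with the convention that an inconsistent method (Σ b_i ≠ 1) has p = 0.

b = (11/6, 15/11, 4/7, -5/3)
c = (0, -7/5, -13/4, -53/45)
Ac = (0, 0, 7/4, 173/90)
Σ b_i: 11/6·1 + 15/11·1 + 4/7·1 + (-5/3)·1 = 971/462 ≠ 1 ⇒ order 0.

0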